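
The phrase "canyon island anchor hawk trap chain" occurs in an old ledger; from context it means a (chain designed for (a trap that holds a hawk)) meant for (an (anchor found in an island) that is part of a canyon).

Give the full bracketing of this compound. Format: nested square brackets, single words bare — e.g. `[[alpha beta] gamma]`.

Overall it is a kind of chain (specifically "hawk trap chain"); the modifier is "canyon island anchor".
"canyon island anchor" → head "anchor" (specifically "island anchor"), modifier "canyon".
"island anchor" → head "anchor", modifier "island".
"hawk trap chain" → head "chain", modifier "hawk trap".
"hawk trap" → head "trap", modifier "hawk".
So the structure is [[canyon [island anchor]] [[hawk trap] chain]].

[[canyon [island anchor]] [[hawk trap] chain]]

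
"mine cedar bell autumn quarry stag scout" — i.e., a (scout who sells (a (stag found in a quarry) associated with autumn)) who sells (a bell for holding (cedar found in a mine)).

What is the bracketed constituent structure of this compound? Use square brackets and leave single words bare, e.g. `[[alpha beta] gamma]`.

Whole compound: head "scout" (specifically "autumn quarry stag scout"), modifier "mine cedar bell".
"mine cedar bell" → head "bell", modifier "mine cedar".
"mine cedar" → head "cedar", modifier "mine".
"autumn quarry stag scout" → head "scout", modifier "autumn quarry stag".
"autumn quarry stag" → head "stag" (specifically "quarry stag"), modifier "autumn".
"quarry stag" → head "stag", modifier "quarry".
So the structure is [[[mine cedar] bell] [[autumn [quarry stag]] scout]].

[[[mine cedar] bell] [[autumn [quarry stag]] scout]]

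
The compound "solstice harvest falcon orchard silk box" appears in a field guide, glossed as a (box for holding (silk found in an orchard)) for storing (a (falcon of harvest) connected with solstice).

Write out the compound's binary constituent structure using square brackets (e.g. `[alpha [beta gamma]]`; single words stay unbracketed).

Overall it is a kind of box (specifically "orchard silk box"); the modifier is "solstice harvest falcon".
Within "solstice harvest falcon", the head is "falcon" (specifically "harvest falcon") and the modifier is "solstice".
Within "harvest falcon", the head is "falcon" and the modifier is "harvest".
Within "orchard silk box", the head is "box" and the modifier is "orchard silk".
Within "orchard silk", the head is "silk" and the modifier is "orchard".
Putting it together: [[solstice [harvest falcon]] [[orchard silk] box]].

[[solstice [harvest falcon]] [[orchard silk] box]]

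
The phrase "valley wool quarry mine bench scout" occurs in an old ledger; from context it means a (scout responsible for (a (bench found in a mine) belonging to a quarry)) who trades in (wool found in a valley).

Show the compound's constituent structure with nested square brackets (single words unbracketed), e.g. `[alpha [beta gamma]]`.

[[valley wool] [[quarry [mine bench]] scout]]

At the top level: head "scout" (specifically "quarry mine bench scout"); modifier "valley wool".
"valley wool" → head "wool", modifier "valley".
"quarry mine bench scout" → head "scout", modifier "quarry mine bench".
"quarry mine bench" → head "bench" (specifically "mine bench"), modifier "quarry".
"mine bench" → head "bench", modifier "mine".
Assembled: [[valley wool] [[quarry [mine bench]] scout]].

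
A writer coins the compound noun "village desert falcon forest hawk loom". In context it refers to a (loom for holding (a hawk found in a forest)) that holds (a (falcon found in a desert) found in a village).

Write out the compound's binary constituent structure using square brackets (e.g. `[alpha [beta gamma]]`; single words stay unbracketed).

Whole compound: head "loom" (specifically "forest hawk loom"), modifier "village desert falcon".
Within "village desert falcon", the head is "falcon" (specifically "desert falcon") and the modifier is "village".
Within "desert falcon", the head is "falcon" and the modifier is "desert".
Within "forest hawk loom", the head is "loom" and the modifier is "forest hawk".
Within "forest hawk", the head is "hawk" and the modifier is "forest".
Putting it together: [[village [desert falcon]] [[forest hawk] loom]].

[[village [desert falcon]] [[forest hawk] loom]]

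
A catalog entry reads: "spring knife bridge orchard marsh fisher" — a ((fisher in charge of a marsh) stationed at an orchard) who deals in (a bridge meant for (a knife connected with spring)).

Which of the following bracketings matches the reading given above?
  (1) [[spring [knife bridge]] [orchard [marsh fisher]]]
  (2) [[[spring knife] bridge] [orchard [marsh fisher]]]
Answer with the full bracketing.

[[[spring knife] bridge] [orchard [marsh fisher]]]

The paraphrase's head is the "fisher" part ("orchard marsh fisher"); its modifier is "spring knife bridge".
That top-level split, carried through the inner groups, gives [[[spring knife] bridge] [orchard [marsh fisher]]].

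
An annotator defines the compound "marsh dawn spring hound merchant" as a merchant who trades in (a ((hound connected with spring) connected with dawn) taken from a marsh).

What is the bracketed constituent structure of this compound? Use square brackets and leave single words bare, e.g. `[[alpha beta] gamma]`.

The outermost head in the paraphrase is "merchant", modified by "marsh dawn spring hound".
Inside "marsh dawn spring hound": head "hound" (specifically "dawn spring hound"), modifier "marsh".
Inside "dawn spring hound": head "hound" (specifically "spring hound"), modifier "dawn".
Inside "spring hound": head "hound", modifier "spring".
Putting it together: [[marsh [dawn [spring hound]]] merchant].

[[marsh [dawn [spring hound]]] merchant]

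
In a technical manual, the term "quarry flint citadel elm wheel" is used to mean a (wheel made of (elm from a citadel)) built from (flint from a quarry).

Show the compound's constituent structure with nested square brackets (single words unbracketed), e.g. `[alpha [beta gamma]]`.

[[quarry flint] [[citadel elm] wheel]]

Overall it is a kind of wheel (specifically "citadel elm wheel"); the modifier is "quarry flint".
Inside "quarry flint": head "flint", modifier "quarry".
Inside "citadel elm wheel": head "wheel", modifier "citadel elm".
Inside "citadel elm": head "elm", modifier "citadel".
So the structure is [[quarry flint] [[citadel elm] wheel]].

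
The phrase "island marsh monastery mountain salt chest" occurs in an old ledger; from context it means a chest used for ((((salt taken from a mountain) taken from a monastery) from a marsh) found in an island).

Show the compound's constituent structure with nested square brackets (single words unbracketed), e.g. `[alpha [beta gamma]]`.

[[island [marsh [monastery [mountain salt]]]] chest]

The outermost head in the paraphrase is "chest", modified by "island marsh monastery mountain salt".
Inside "island marsh monastery mountain salt": head "salt" (specifically "marsh monastery mountain salt"), modifier "island".
Inside "marsh monastery mountain salt": head "salt" (specifically "monastery mountain salt"), modifier "marsh".
Inside "monastery mountain salt": head "salt" (specifically "mountain salt"), modifier "monastery".
Inside "mountain salt": head "salt", modifier "mountain".
So the structure is [[island [marsh [monastery [mountain salt]]]] chest].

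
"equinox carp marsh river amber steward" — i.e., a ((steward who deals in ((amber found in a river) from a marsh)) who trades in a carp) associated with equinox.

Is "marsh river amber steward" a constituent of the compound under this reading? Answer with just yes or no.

The paraphrase groups the words so that "marsh river amber steward" is one unit: it corresponds to a single parenthesized sub-phrase.
The full structure is [equinox [carp [[marsh [river amber]] steward]]], in which [marsh river amber steward] is a constituent.

yes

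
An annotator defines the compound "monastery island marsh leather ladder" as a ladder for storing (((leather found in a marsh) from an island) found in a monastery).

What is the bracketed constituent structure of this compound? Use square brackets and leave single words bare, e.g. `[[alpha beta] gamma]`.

At the top level: head "ladder"; modifier "monastery island marsh leather".
"monastery island marsh leather" → head "leather" (specifically "island marsh leather"), modifier "monastery".
"island marsh leather" → head "leather" (specifically "marsh leather"), modifier "island".
"marsh leather" → head "leather", modifier "marsh".
So the structure is [[monastery [island [marsh leather]]] ladder].

[[monastery [island [marsh leather]]] ladder]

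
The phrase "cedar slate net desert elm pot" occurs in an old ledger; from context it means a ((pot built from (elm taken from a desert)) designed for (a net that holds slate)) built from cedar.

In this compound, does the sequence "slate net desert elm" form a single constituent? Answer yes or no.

no

The top-level split is [cedar] [slate net desert elm pot]; the full structure is [cedar [[slate net] [[desert elm] pot]]].
"slate net desert elm" straddles a constituent boundary, so it is not a single unit.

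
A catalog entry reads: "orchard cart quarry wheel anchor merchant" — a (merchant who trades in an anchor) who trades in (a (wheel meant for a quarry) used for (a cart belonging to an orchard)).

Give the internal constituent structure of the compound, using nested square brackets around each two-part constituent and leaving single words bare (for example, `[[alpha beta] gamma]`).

At the top level: head "merchant" (specifically "anchor merchant"); modifier "orchard cart quarry wheel".
"orchard cart quarry wheel" → head "wheel" (specifically "quarry wheel"), modifier "orchard cart".
"orchard cart" → head "cart", modifier "orchard".
"quarry wheel" → head "wheel", modifier "quarry".
"anchor merchant" → head "merchant", modifier "anchor".
Putting it together: [[[orchard cart] [quarry wheel]] [anchor merchant]].

[[[orchard cart] [quarry wheel]] [anchor merchant]]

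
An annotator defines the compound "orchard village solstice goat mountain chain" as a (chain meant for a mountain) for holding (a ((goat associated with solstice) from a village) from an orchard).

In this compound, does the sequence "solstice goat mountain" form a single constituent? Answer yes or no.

no

The top-level split is [orchard village solstice goat] [mountain chain]; the full structure is [[orchard [village [solstice goat]]] [mountain chain]].
"solstice goat mountain" straddles a constituent boundary, so it is not a single unit.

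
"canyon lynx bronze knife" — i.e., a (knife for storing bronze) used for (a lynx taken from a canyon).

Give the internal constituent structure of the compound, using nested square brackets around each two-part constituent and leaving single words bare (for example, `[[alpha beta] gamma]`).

[[canyon lynx] [bronze knife]]

At the top level: head "knife" (specifically "bronze knife"); modifier "canyon lynx".
Within "canyon lynx", the head is "lynx" and the modifier is "canyon".
Within "bronze knife", the head is "knife" and the modifier is "bronze".
Assembled: [[canyon lynx] [bronze knife]].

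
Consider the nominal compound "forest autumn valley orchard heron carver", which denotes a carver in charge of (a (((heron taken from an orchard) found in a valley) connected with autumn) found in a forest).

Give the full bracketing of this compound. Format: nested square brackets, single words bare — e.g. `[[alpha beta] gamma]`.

[[forest [autumn [valley [orchard heron]]]] carver]

The outermost head in the paraphrase is "carver", modified by "forest autumn valley orchard heron".
"forest autumn valley orchard heron" → head "heron" (specifically "autumn valley orchard heron"), modifier "forest".
"autumn valley orchard heron" → head "heron" (specifically "valley orchard heron"), modifier "autumn".
"valley orchard heron" → head "heron" (specifically "orchard heron"), modifier "valley".
"orchard heron" → head "heron", modifier "orchard".
Assembled: [[forest [autumn [valley [orchard heron]]]] carver].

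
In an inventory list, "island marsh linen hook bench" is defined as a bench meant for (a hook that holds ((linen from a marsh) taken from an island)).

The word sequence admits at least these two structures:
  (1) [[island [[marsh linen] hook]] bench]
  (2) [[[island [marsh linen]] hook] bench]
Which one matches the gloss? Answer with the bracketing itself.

The paraphrase's head is the "bench" part ("bench"); its modifier is "island marsh linen hook".
That top-level split, carried through the inner groups, gives [[[island [marsh linen]] hook] bench].

[[[island [marsh linen]] hook] bench]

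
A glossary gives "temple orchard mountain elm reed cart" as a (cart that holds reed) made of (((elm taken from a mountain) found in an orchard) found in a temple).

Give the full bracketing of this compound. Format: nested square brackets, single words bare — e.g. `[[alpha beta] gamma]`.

The outermost head in the paraphrase is "cart" (specifically "reed cart"), modified by "temple orchard mountain elm".
Within "temple orchard mountain elm", the head is "elm" (specifically "orchard mountain elm") and the modifier is "temple".
Within "orchard mountain elm", the head is "elm" (specifically "mountain elm") and the modifier is "orchard".
Within "mountain elm", the head is "elm" and the modifier is "mountain".
Within "reed cart", the head is "cart" and the modifier is "reed".
Assembled: [[temple [orchard [mountain elm]]] [reed cart]].

[[temple [orchard [mountain elm]]] [reed cart]]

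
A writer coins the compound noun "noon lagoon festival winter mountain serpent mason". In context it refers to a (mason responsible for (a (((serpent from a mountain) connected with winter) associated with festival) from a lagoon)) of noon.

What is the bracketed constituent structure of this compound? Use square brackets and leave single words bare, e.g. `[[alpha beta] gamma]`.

[noon [[lagoon [festival [winter [mountain serpent]]]] mason]]

The outermost head in the paraphrase is "mason" (specifically "lagoon festival winter mountain serpent mason"), modified by "noon".
Within "lagoon festival winter mountain serpent mason", the head is "mason" and the modifier is "lagoon festival winter mountain serpent".
Within "lagoon festival winter mountain serpent", the head is "serpent" (specifically "festival winter mountain serpent") and the modifier is "lagoon".
Within "festival winter mountain serpent", the head is "serpent" (specifically "winter mountain serpent") and the modifier is "festival".
Within "winter mountain serpent", the head is "serpent" (specifically "mountain serpent") and the modifier is "winter".
Within "mountain serpent", the head is "serpent" and the modifier is "mountain".
Putting it together: [noon [[lagoon [festival [winter [mountain serpent]]]] mason]].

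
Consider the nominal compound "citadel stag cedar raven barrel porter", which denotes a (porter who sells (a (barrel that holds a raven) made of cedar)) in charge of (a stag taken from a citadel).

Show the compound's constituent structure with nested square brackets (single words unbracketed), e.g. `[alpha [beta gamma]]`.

[[citadel stag] [[cedar [raven barrel]] porter]]

The outermost head in the paraphrase is "porter" (specifically "cedar raven barrel porter"), modified by "citadel stag".
Within "citadel stag", the head is "stag" and the modifier is "citadel".
Within "cedar raven barrel porter", the head is "porter" and the modifier is "cedar raven barrel".
Within "cedar raven barrel", the head is "barrel" (specifically "raven barrel") and the modifier is "cedar".
Within "raven barrel", the head is "barrel" and the modifier is "raven".
So the structure is [[citadel stag] [[cedar [raven barrel]] porter]].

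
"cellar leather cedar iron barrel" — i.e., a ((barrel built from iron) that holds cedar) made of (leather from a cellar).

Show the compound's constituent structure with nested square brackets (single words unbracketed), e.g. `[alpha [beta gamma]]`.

[[cellar leather] [cedar [iron barrel]]]

Whole compound: head "barrel" (specifically "cedar iron barrel"), modifier "cellar leather".
Inside "cellar leather": head "leather", modifier "cellar".
Inside "cedar iron barrel": head "barrel" (specifically "iron barrel"), modifier "cedar".
Inside "iron barrel": head "barrel", modifier "iron".
So the structure is [[cellar leather] [cedar [iron barrel]]].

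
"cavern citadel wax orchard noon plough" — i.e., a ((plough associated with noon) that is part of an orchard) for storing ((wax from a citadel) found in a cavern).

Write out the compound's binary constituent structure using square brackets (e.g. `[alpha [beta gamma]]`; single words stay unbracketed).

Overall it is a kind of plough (specifically "orchard noon plough"); the modifier is "cavern citadel wax".
Inside "cavern citadel wax": head "wax" (specifically "citadel wax"), modifier "cavern".
Inside "citadel wax": head "wax", modifier "citadel".
Inside "orchard noon plough": head "plough" (specifically "noon plough"), modifier "orchard".
Inside "noon plough": head "plough", modifier "noon".
Assembled: [[cavern [citadel wax]] [orchard [noon plough]]].

[[cavern [citadel wax]] [orchard [noon plough]]]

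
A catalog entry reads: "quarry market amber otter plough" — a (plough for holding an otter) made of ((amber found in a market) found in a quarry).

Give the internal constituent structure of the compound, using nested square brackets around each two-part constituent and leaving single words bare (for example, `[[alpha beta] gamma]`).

Whole compound: head "plough" (specifically "otter plough"), modifier "quarry market amber".
Within "quarry market amber", the head is "amber" (specifically "market amber") and the modifier is "quarry".
Within "market amber", the head is "amber" and the modifier is "market".
Within "otter plough", the head is "plough" and the modifier is "otter".
Putting it together: [[quarry [market amber]] [otter plough]].

[[quarry [market amber]] [otter plough]]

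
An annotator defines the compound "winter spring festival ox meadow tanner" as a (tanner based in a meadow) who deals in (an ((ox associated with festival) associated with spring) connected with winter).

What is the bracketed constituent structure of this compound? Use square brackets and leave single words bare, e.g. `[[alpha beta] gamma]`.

[[winter [spring [festival ox]]] [meadow tanner]]

Whole compound: head "tanner" (specifically "meadow tanner"), modifier "winter spring festival ox".
Within "winter spring festival ox", the head is "ox" (specifically "spring festival ox") and the modifier is "winter".
Within "spring festival ox", the head is "ox" (specifically "festival ox") and the modifier is "spring".
Within "festival ox", the head is "ox" and the modifier is "festival".
Within "meadow tanner", the head is "tanner" and the modifier is "meadow".
Assembled: [[winter [spring [festival ox]]] [meadow tanner]].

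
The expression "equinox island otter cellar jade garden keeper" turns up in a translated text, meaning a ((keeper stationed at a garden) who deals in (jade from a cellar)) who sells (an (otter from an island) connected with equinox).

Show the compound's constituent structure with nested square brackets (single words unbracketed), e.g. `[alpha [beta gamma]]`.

[[equinox [island otter]] [[cellar jade] [garden keeper]]]

At the top level: head "keeper" (specifically "cellar jade garden keeper"); modifier "equinox island otter".
Within "equinox island otter", the head is "otter" (specifically "island otter") and the modifier is "equinox".
Within "island otter", the head is "otter" and the modifier is "island".
Within "cellar jade garden keeper", the head is "keeper" (specifically "garden keeper") and the modifier is "cellar jade".
Within "cellar jade", the head is "jade" and the modifier is "cellar".
Within "garden keeper", the head is "keeper" and the modifier is "garden".
So the structure is [[equinox [island otter]] [[cellar jade] [garden keeper]]].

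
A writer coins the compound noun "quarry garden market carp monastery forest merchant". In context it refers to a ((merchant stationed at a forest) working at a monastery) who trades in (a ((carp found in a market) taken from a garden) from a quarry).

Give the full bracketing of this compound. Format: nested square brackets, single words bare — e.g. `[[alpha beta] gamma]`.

The outermost head in the paraphrase is "merchant" (specifically "monastery forest merchant"), modified by "quarry garden market carp".
"quarry garden market carp" → head "carp" (specifically "garden market carp"), modifier "quarry".
"garden market carp" → head "carp" (specifically "market carp"), modifier "garden".
"market carp" → head "carp", modifier "market".
"monastery forest merchant" → head "merchant" (specifically "forest merchant"), modifier "monastery".
"forest merchant" → head "merchant", modifier "forest".
So the structure is [[quarry [garden [market carp]]] [monastery [forest merchant]]].

[[quarry [garden [market carp]]] [monastery [forest merchant]]]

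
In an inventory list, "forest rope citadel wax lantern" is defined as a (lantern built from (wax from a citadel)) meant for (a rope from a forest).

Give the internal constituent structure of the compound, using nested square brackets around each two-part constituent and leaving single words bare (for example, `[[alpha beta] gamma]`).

[[forest rope] [[citadel wax] lantern]]

The outermost head in the paraphrase is "lantern" (specifically "citadel wax lantern"), modified by "forest rope".
"forest rope" → head "rope", modifier "forest".
"citadel wax lantern" → head "lantern", modifier "citadel wax".
"citadel wax" → head "wax", modifier "citadel".
Assembled: [[forest rope] [[citadel wax] lantern]].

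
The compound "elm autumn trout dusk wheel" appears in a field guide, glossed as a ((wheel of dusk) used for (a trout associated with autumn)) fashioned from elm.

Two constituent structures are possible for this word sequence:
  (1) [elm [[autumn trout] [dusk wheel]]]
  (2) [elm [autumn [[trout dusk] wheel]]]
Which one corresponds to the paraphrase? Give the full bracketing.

The paraphrase's head is the "wheel" part ("autumn trout dusk wheel"); its modifier is "elm".
That top-level split, carried through the inner groups, gives [elm [[autumn trout] [dusk wheel]]].

[elm [[autumn trout] [dusk wheel]]]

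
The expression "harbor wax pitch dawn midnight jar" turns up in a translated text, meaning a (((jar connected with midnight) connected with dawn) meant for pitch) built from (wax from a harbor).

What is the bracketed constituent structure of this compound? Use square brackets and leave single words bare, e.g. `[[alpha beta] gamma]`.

[[harbor wax] [pitch [dawn [midnight jar]]]]

Whole compound: head "jar" (specifically "pitch dawn midnight jar"), modifier "harbor wax".
Inside "harbor wax": head "wax", modifier "harbor".
Inside "pitch dawn midnight jar": head "jar" (specifically "dawn midnight jar"), modifier "pitch".
Inside "dawn midnight jar": head "jar" (specifically "midnight jar"), modifier "dawn".
Inside "midnight jar": head "jar", modifier "midnight".
Putting it together: [[harbor wax] [pitch [dawn [midnight jar]]]].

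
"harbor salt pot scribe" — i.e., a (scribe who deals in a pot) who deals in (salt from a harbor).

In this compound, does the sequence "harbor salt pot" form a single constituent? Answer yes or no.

no

The top-level split is [harbor salt] [pot scribe]; the full structure is [[harbor salt] [pot scribe]].
"harbor salt pot" straddles a constituent boundary, so it is not a single unit.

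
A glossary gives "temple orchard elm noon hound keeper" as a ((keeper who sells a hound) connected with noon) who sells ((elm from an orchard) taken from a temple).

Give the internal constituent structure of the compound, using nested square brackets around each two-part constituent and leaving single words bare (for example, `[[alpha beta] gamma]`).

Whole compound: head "keeper" (specifically "noon hound keeper"), modifier "temple orchard elm".
"temple orchard elm" → head "elm" (specifically "orchard elm"), modifier "temple".
"orchard elm" → head "elm", modifier "orchard".
"noon hound keeper" → head "keeper" (specifically "hound keeper"), modifier "noon".
"hound keeper" → head "keeper", modifier "hound".
Assembled: [[temple [orchard elm]] [noon [hound keeper]]].

[[temple [orchard elm]] [noon [hound keeper]]]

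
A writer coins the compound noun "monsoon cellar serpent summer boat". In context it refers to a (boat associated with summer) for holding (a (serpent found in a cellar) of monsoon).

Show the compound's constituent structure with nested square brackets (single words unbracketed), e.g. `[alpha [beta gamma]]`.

[[monsoon [cellar serpent]] [summer boat]]

Overall it is a kind of boat (specifically "summer boat"); the modifier is "monsoon cellar serpent".
Inside "monsoon cellar serpent": head "serpent" (specifically "cellar serpent"), modifier "monsoon".
Inside "cellar serpent": head "serpent", modifier "cellar".
Inside "summer boat": head "boat", modifier "summer".
So the structure is [[monsoon [cellar serpent]] [summer boat]].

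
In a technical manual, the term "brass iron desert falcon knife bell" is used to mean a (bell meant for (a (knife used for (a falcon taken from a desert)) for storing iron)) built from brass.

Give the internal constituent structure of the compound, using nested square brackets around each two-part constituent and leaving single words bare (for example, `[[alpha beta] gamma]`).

The outermost head in the paraphrase is "bell" (specifically "iron desert falcon knife bell"), modified by "brass".
"iron desert falcon knife bell" → head "bell", modifier "iron desert falcon knife".
"iron desert falcon knife" → head "knife" (specifically "desert falcon knife"), modifier "iron".
"desert falcon knife" → head "knife", modifier "desert falcon".
"desert falcon" → head "falcon", modifier "desert".
Assembled: [brass [[iron [[desert falcon] knife]] bell]].

[brass [[iron [[desert falcon] knife]] bell]]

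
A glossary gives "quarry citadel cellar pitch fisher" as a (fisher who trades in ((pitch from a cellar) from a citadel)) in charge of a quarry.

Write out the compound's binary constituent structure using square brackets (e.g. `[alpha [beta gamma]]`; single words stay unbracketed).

At the top level: head "fisher" (specifically "citadel cellar pitch fisher"); modifier "quarry".
"citadel cellar pitch fisher" → head "fisher", modifier "citadel cellar pitch".
"citadel cellar pitch" → head "pitch" (specifically "cellar pitch"), modifier "citadel".
"cellar pitch" → head "pitch", modifier "cellar".
So the structure is [quarry [[citadel [cellar pitch]] fisher]].

[quarry [[citadel [cellar pitch]] fisher]]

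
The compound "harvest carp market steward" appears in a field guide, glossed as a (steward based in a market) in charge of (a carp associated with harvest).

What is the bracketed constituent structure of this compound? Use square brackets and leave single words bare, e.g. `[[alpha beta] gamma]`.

The outermost head in the paraphrase is "steward" (specifically "market steward"), modified by "harvest carp".
Within "harvest carp", the head is "carp" and the modifier is "harvest".
Within "market steward", the head is "steward" and the modifier is "market".
So the structure is [[harvest carp] [market steward]].

[[harvest carp] [market steward]]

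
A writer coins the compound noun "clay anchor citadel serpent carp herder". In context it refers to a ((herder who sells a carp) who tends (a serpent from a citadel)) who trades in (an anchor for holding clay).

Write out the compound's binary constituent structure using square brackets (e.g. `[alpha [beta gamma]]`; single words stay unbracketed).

Whole compound: head "herder" (specifically "citadel serpent carp herder"), modifier "clay anchor".
"clay anchor" → head "anchor", modifier "clay".
"citadel serpent carp herder" → head "herder" (specifically "carp herder"), modifier "citadel serpent".
"citadel serpent" → head "serpent", modifier "citadel".
"carp herder" → head "herder", modifier "carp".
Assembled: [[clay anchor] [[citadel serpent] [carp herder]]].

[[clay anchor] [[citadel serpent] [carp herder]]]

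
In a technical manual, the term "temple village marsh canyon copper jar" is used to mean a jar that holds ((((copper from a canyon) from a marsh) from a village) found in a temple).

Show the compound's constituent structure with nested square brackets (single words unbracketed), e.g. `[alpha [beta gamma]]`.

[[temple [village [marsh [canyon copper]]]] jar]

At the top level: head "jar"; modifier "temple village marsh canyon copper".
Within "temple village marsh canyon copper", the head is "copper" (specifically "village marsh canyon copper") and the modifier is "temple".
Within "village marsh canyon copper", the head is "copper" (specifically "marsh canyon copper") and the modifier is "village".
Within "marsh canyon copper", the head is "copper" (specifically "canyon copper") and the modifier is "marsh".
Within "canyon copper", the head is "copper" and the modifier is "canyon".
Assembled: [[temple [village [marsh [canyon copper]]]] jar].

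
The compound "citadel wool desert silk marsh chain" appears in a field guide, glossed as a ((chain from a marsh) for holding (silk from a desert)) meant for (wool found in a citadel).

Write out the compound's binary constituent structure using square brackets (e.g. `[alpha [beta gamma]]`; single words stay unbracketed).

[[citadel wool] [[desert silk] [marsh chain]]]

At the top level: head "chain" (specifically "desert silk marsh chain"); modifier "citadel wool".
Inside "citadel wool": head "wool", modifier "citadel".
Inside "desert silk marsh chain": head "chain" (specifically "marsh chain"), modifier "desert silk".
Inside "desert silk": head "silk", modifier "desert".
Inside "marsh chain": head "chain", modifier "marsh".
Assembled: [[citadel wool] [[desert silk] [marsh chain]]].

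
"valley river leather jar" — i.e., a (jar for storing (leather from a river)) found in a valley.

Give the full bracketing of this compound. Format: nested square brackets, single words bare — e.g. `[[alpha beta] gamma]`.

Whole compound: head "jar" (specifically "river leather jar"), modifier "valley".
Inside "river leather jar": head "jar", modifier "river leather".
Inside "river leather": head "leather", modifier "river".
Assembled: [valley [[river leather] jar]].

[valley [[river leather] jar]]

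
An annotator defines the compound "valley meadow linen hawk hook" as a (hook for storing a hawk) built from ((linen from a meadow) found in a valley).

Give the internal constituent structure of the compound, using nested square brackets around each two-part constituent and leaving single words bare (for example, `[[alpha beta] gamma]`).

At the top level: head "hook" (specifically "hawk hook"); modifier "valley meadow linen".
Within "valley meadow linen", the head is "linen" (specifically "meadow linen") and the modifier is "valley".
Within "meadow linen", the head is "linen" and the modifier is "meadow".
Within "hawk hook", the head is "hook" and the modifier is "hawk".
So the structure is [[valley [meadow linen]] [hawk hook]].

[[valley [meadow linen]] [hawk hook]]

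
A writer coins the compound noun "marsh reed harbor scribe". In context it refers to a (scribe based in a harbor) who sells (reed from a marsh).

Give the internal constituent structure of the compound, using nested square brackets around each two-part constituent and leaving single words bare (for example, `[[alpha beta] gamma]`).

[[marsh reed] [harbor scribe]]

Whole compound: head "scribe" (specifically "harbor scribe"), modifier "marsh reed".
"marsh reed" → head "reed", modifier "marsh".
"harbor scribe" → head "scribe", modifier "harbor".
Assembled: [[marsh reed] [harbor scribe]].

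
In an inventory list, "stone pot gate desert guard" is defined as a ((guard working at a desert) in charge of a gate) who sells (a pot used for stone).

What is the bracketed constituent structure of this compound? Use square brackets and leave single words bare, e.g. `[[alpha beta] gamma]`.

[[stone pot] [gate [desert guard]]]

Overall it is a kind of guard (specifically "gate desert guard"); the modifier is "stone pot".
"stone pot" → head "pot", modifier "stone".
"gate desert guard" → head "guard" (specifically "desert guard"), modifier "gate".
"desert guard" → head "guard", modifier "desert".
Assembled: [[stone pot] [gate [desert guard]]].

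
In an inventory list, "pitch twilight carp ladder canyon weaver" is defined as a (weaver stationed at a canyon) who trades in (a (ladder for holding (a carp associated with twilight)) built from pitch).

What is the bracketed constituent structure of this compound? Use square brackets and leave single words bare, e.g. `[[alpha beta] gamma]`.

At the top level: head "weaver" (specifically "canyon weaver"); modifier "pitch twilight carp ladder".
Inside "pitch twilight carp ladder": head "ladder" (specifically "twilight carp ladder"), modifier "pitch".
Inside "twilight carp ladder": head "ladder", modifier "twilight carp".
Inside "twilight carp": head "carp", modifier "twilight".
Inside "canyon weaver": head "weaver", modifier "canyon".
Assembled: [[pitch [[twilight carp] ladder]] [canyon weaver]].

[[pitch [[twilight carp] ladder]] [canyon weaver]]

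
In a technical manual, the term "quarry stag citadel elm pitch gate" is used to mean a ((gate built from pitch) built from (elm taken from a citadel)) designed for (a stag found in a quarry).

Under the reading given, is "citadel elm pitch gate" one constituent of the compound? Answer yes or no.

yes

The paraphrase groups the words so that "citadel elm pitch gate" is one unit: it corresponds to a single parenthesized sub-phrase.
The full structure is [[quarry stag] [[citadel elm] [pitch gate]]], in which [citadel elm pitch gate] is a constituent.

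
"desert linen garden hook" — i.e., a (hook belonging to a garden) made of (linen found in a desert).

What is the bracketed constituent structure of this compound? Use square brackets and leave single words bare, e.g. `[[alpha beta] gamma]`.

The outermost head in the paraphrase is "hook" (specifically "garden hook"), modified by "desert linen".
Within "desert linen", the head is "linen" and the modifier is "desert".
Within "garden hook", the head is "hook" and the modifier is "garden".
Putting it together: [[desert linen] [garden hook]].

[[desert linen] [garden hook]]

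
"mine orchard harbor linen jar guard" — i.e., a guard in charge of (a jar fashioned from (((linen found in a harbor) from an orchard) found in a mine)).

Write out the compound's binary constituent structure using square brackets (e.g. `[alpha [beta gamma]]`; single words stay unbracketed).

Overall it is a kind of guard; the modifier is "mine orchard harbor linen jar".
"mine orchard harbor linen jar" → head "jar", modifier "mine orchard harbor linen".
"mine orchard harbor linen" → head "linen" (specifically "orchard harbor linen"), modifier "mine".
"orchard harbor linen" → head "linen" (specifically "harbor linen"), modifier "orchard".
"harbor linen" → head "linen", modifier "harbor".
So the structure is [[[mine [orchard [harbor linen]]] jar] guard].

[[[mine [orchard [harbor linen]]] jar] guard]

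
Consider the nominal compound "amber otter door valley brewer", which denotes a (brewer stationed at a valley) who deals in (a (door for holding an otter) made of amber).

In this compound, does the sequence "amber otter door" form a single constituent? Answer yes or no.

yes

The paraphrase groups the words so that "amber otter door" is one unit: it corresponds to a single parenthesized sub-phrase.
The full structure is [[amber [otter door]] [valley brewer]], in which [amber otter door] is a constituent.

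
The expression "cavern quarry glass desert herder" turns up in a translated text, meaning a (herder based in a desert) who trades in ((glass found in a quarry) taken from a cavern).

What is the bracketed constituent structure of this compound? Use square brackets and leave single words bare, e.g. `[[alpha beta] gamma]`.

Overall it is a kind of herder (specifically "desert herder"); the modifier is "cavern quarry glass".
Within "cavern quarry glass", the head is "glass" (specifically "quarry glass") and the modifier is "cavern".
Within "quarry glass", the head is "glass" and the modifier is "quarry".
Within "desert herder", the head is "herder" and the modifier is "desert".
Putting it together: [[cavern [quarry glass]] [desert herder]].

[[cavern [quarry glass]] [desert herder]]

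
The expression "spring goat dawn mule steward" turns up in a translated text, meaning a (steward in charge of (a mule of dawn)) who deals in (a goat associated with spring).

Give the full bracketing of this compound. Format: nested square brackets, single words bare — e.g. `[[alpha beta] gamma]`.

[[spring goat] [[dawn mule] steward]]

Whole compound: head "steward" (specifically "dawn mule steward"), modifier "spring goat".
Inside "spring goat": head "goat", modifier "spring".
Inside "dawn mule steward": head "steward", modifier "dawn mule".
Inside "dawn mule": head "mule", modifier "dawn".
So the structure is [[spring goat] [[dawn mule] steward]].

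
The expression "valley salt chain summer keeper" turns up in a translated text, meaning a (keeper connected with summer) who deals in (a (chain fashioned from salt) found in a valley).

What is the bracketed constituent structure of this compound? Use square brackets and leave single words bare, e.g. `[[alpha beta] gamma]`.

At the top level: head "keeper" (specifically "summer keeper"); modifier "valley salt chain".
Within "valley salt chain", the head is "chain" (specifically "salt chain") and the modifier is "valley".
Within "salt chain", the head is "chain" and the modifier is "salt".
Within "summer keeper", the head is "keeper" and the modifier is "summer".
So the structure is [[valley [salt chain]] [summer keeper]].

[[valley [salt chain]] [summer keeper]]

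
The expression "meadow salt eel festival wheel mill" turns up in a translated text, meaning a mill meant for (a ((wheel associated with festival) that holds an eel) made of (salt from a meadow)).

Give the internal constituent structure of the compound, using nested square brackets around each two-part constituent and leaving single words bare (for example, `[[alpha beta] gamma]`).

[[[meadow salt] [eel [festival wheel]]] mill]

Overall it is a kind of mill; the modifier is "meadow salt eel festival wheel".
Inside "meadow salt eel festival wheel": head "wheel" (specifically "eel festival wheel"), modifier "meadow salt".
Inside "meadow salt": head "salt", modifier "meadow".
Inside "eel festival wheel": head "wheel" (specifically "festival wheel"), modifier "eel".
Inside "festival wheel": head "wheel", modifier "festival".
Putting it together: [[[meadow salt] [eel [festival wheel]]] mill].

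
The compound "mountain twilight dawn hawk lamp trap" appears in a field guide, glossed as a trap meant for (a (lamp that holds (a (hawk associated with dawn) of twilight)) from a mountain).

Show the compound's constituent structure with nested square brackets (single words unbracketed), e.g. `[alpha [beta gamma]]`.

[[mountain [[twilight [dawn hawk]] lamp]] trap]

Overall it is a kind of trap; the modifier is "mountain twilight dawn hawk lamp".
Within "mountain twilight dawn hawk lamp", the head is "lamp" (specifically "twilight dawn hawk lamp") and the modifier is "mountain".
Within "twilight dawn hawk lamp", the head is "lamp" and the modifier is "twilight dawn hawk".
Within "twilight dawn hawk", the head is "hawk" (specifically "dawn hawk") and the modifier is "twilight".
Within "dawn hawk", the head is "hawk" and the modifier is "dawn".
Assembled: [[mountain [[twilight [dawn hawk]] lamp]] trap].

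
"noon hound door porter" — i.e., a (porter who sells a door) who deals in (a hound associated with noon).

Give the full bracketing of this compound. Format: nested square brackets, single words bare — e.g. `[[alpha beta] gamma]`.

[[noon hound] [door porter]]

The outermost head in the paraphrase is "porter" (specifically "door porter"), modified by "noon hound".
"noon hound" → head "hound", modifier "noon".
"door porter" → head "porter", modifier "door".
So the structure is [[noon hound] [door porter]].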